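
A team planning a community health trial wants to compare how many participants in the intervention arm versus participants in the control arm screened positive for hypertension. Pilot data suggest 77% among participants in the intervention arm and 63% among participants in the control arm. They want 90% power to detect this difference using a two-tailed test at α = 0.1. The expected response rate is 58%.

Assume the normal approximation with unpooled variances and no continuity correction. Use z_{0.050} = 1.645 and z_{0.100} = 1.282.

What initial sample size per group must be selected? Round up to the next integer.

n = 310 per group

n = (z_{α/2} + z_β)² · [p₁(1−p₁) + p₂(1−p₂)] / (p₁ − p₂)²
  = (1.645 + 1.282)² · (0.77·0.23 + 0.63·0.37) / (0.14)²
  = (2.927)² · (0.1771 + 0.2331) / 0.0196
  = 8.5673 · 0.4102 / 0.0196
  = 179.30
Adjust for 58% response: 179.30 / 0.58 = 309.14.
Round up → n = 310 per group.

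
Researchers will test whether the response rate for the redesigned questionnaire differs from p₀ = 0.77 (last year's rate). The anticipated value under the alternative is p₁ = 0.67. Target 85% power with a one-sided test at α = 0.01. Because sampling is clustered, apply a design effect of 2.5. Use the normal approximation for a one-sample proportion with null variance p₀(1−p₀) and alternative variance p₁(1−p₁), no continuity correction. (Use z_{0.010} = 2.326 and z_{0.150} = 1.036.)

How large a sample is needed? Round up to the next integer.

n = [z_α·√(p₀q₀) + z_β·√(p₁q₁)]² / (p₁ − p₀)²
  = [2.326·√(0.77·0.23) + 1.036·√(0.67·0.33)]² / (-0.10)²
  = [2.326·0.4208 + 1.036·0.4702]² / 0.0100
  = [1.4660]² / 0.0100
  = 214.91
Design effect: 2.5 × 214.91 = 537.29.
Round up → n = 538.

n = 538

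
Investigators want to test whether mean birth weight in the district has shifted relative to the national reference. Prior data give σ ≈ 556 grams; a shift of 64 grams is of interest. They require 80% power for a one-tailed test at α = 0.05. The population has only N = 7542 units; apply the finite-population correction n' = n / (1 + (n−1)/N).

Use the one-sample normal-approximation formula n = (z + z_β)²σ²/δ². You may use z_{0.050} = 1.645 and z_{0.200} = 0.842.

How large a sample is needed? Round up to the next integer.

n = (z_α + z_β)² · σ² / δ²
  = (1.645 + 0.842)² · 556² / 64²
  = 6.1852 · 309136 / 4096
  = 466.81
Finite-population correction (N = 7542): 466.81 / (1 + (466.81 − 1)/7542) = 439.66.
Round up → n = 440.

n = 440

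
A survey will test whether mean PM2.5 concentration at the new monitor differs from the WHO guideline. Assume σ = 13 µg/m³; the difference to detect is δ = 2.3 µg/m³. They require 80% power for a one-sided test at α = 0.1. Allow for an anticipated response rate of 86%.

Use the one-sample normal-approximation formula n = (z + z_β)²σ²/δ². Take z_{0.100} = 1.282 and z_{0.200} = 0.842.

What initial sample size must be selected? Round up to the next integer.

n = (z_α + z_β)² · σ² / δ²
  = (1.282 + 0.842)² · 13² / 2.3²
  = 4.5114 · 169 / 5.29
  = 144.13
Adjust for 86% response: 144.13 / 0.86 = 167.59.
Round up → n = 168.

n = 168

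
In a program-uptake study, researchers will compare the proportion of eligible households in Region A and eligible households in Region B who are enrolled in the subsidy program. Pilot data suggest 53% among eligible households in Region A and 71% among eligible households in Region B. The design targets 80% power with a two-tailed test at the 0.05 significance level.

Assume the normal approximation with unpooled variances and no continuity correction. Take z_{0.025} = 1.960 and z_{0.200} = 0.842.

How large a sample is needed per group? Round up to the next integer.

n = (z_{α/2} + z_β)² · [p₁(1−p₁) + p₂(1−p₂)] / (p₁ − p₂)²
  = (1.960 + 0.842)² · (0.53·0.47 + 0.71·0.29) / (-0.18)²
  = (2.802)² · (0.2491 + 0.2059) / 0.0324
  = 7.8512 · 0.4550 / 0.0324
  = 110.26
Round up → n = 111 per group.

n = 111 per group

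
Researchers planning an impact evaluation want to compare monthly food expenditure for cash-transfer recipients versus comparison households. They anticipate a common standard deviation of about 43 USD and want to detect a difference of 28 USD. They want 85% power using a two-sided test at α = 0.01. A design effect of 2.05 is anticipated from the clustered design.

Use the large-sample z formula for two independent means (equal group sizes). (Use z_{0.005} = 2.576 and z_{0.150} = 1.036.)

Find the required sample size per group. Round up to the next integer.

n = (z_{α/2} + z_β)² · (σ₁² + σ₂²) / δ²
  = (2.576 + 1.036)² · (2·43² = 3698) / 28²
  = 13.0465 · 3698 / 784
  = 61.54
Design effect: 2.05 × 61.54 = 126.15.
Round up → n = 127 per group.

n = 127 per group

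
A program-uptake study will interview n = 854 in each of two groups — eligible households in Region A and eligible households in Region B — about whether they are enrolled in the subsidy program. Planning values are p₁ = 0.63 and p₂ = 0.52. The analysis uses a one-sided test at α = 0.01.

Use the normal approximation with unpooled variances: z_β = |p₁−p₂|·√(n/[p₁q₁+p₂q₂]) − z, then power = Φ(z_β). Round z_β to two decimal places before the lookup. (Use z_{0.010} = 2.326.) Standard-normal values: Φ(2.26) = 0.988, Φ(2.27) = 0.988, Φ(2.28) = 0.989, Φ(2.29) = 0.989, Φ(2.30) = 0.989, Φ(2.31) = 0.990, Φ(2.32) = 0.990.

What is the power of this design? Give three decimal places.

Power ≈ 0.989

z_β = |p₁−p₂|·√(n/[p₁q₁+p₂q₂]) − z_α
    = 0.11 · √(854/0.4827) − 2.326
    = 0.11 · 42.0620 − 2.326
    = 4.6268 − 2.326 = 2.3008 → 2.30
Power = Φ(2.30) = 0.989.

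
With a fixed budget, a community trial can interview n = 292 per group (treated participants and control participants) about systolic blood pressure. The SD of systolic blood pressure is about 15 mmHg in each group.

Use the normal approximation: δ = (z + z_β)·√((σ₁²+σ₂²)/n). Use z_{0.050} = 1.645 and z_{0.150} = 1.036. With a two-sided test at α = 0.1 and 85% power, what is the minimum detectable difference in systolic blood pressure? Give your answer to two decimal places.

δ = (z_{α/2} + z_β) · √((σ₁²+σ₂²)/n)
  = (1.645 + 1.036) · √(450/292)
  = 2.681 · √1.5411
  = 2.681 · 1.2414
  = 3.3282

Minimum detectable difference ≈ 3.33 mmHg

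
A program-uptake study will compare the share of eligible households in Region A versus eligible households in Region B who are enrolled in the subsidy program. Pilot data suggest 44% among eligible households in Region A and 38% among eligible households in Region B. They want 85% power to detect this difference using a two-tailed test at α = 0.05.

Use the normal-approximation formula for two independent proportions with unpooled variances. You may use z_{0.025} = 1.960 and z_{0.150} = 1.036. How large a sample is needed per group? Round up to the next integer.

n = (z_{α/2} + z_β)² · [p₁(1−p₁) + p₂(1−p₂)] / (p₁ − p₂)²
  = (1.960 + 1.036)² · (0.44·0.56 + 0.38·0.62) / (0.06)²
  = (2.996)² · (0.2464 + 0.2356) / 0.0036
  = 8.9760 · 0.4820 / 0.0036
  = 1201.79
Round up → n = 1202 per group.

n = 1202 per group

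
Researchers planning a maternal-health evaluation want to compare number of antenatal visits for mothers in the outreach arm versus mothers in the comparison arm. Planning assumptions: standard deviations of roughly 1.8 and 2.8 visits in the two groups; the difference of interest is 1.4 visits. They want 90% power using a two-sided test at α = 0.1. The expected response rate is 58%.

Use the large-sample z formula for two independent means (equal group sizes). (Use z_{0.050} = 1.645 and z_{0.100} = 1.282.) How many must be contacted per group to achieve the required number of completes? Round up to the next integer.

n = (z_{α/2} + z_β)² · (σ₁² + σ₂²) / δ²
  = (1.645 + 1.282)² · (1.8² + 2.8² = 11.08) / 1.4²
  = 8.5673 · 11.08 / 1.96
  = 48.43
Adjust for 58% response: 48.43 / 0.58 = 83.50.
Round up → n = 84 per group.

n = 84 per group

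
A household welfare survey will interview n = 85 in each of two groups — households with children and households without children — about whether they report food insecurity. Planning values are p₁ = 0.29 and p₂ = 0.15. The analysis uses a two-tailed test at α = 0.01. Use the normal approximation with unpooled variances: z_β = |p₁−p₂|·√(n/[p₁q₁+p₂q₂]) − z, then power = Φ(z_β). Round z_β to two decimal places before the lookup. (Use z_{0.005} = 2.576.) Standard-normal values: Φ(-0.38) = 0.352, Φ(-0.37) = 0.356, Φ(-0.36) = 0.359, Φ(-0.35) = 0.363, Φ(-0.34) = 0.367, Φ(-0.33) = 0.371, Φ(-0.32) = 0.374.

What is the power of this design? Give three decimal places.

z_β = |p₁−p₂|·√(n/[p₁q₁+p₂q₂]) − z_{α/2}
    = 0.14 · √(85/0.3334) − 2.576
    = 0.14 · 15.9671 − 2.576
    = 2.2354 − 2.576 = -0.3406 → -0.34
Power = Φ(-0.34) = 0.367.

Power ≈ 0.367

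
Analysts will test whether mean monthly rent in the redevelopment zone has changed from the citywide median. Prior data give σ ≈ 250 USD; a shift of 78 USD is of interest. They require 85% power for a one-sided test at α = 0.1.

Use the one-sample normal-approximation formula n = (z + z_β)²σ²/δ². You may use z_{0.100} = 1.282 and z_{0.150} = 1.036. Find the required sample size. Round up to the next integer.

n = 56

n = (z_α + z_β)² · σ² / δ²
  = (1.282 + 1.036)² · 250² / 78²
  = 5.3731 · 62500 / 6084
  = 55.20
Round up → n = 56.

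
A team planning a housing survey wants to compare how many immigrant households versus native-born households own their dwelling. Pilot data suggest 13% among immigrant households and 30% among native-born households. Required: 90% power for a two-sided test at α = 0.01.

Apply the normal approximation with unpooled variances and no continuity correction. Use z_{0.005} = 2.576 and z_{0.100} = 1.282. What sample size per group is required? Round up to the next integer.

n = 167 per group

n = (z_{α/2} + z_β)² · [p₁(1−p₁) + p₂(1−p₂)] / (p₁ − p₂)²
  = (2.576 + 1.282)² · (0.13·0.87 + 0.30·0.70) / (-0.17)²
  = (3.858)² · (0.1131 + 0.2100) / 0.0289
  = 14.8842 · 0.3231 / 0.0289
  = 166.40
Round up → n = 167 per group.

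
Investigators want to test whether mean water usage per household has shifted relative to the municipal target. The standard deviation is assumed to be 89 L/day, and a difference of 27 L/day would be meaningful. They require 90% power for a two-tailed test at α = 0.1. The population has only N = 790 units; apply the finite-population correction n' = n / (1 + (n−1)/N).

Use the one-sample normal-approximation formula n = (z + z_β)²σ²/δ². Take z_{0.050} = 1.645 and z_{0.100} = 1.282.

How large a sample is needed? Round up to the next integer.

n = 84

n = (z_{α/2} + z_β)² · σ² / δ²
  = (1.645 + 1.282)² · 89² / 27²
  = 8.5673 · 7921 / 729
  = 93.09
Finite-population correction (N = 790): 93.09 / (1 + (93.09 − 1)/790) = 83.37.
Round up → n = 84.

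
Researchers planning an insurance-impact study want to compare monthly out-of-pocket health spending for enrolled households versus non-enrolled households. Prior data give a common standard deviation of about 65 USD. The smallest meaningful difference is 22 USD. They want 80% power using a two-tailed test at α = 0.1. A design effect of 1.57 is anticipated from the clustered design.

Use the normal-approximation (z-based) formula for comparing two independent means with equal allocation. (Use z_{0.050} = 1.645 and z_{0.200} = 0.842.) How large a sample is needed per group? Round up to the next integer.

n = (z_{α/2} + z_β)² · (σ₁² + σ₂²) / δ²
  = (1.645 + 0.842)² · (2·65² = 8450) / 22²
  = 6.1852 · 8450 / 484
  = 107.98
Design effect: 1.57 × 107.98 = 169.54.
Round up → n = 170 per group.

n = 170 per group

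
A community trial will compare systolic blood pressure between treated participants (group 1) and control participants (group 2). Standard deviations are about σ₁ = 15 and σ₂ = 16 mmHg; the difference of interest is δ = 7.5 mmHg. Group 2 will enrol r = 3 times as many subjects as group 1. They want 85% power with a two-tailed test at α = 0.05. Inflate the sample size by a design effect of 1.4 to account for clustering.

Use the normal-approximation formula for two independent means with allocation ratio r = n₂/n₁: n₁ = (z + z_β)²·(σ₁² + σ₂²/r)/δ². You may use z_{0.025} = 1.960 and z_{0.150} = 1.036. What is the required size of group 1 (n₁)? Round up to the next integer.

n₁ = (z_{α/2} + z_β)² · (σ₁² + σ₂²/r) / δ²
   = (1.960 + 1.036)² · (15² + 16²/3) / 7.5²
   = 8.9760 · (225 + 85.3333) / 56.25
   = 8.9760 · 310.3333 / 56.25
   = 49.52
Design effect: 1.4 × 49.52 = 69.33.
Round up → n₁ = 70; n₂ = r·n₁ = 3 × 70 = 210.

n₁ = 70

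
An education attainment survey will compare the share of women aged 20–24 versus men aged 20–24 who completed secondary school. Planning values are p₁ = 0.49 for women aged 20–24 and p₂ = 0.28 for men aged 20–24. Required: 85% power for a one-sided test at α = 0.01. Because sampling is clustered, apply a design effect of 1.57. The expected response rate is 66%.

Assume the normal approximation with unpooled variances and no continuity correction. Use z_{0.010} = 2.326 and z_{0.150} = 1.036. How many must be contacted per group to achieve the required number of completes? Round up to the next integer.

n = 276 per group

n = (z_α + z_β)² · [p₁(1−p₁) + p₂(1−p₂)] / (p₁ − p₂)²
  = (2.326 + 1.036)² · (0.49·0.51 + 0.28·0.72) / (0.21)²
  = (3.362)² · (0.2499 + 0.2016) / 0.0441
  = 11.3030 · 0.4515 / 0.0441
  = 115.72
Design effect: 1.57 × 115.72 = 181.68.
Adjust for 66% response: 181.68 / 0.66 = 275.28.
Round up → n = 276 per group.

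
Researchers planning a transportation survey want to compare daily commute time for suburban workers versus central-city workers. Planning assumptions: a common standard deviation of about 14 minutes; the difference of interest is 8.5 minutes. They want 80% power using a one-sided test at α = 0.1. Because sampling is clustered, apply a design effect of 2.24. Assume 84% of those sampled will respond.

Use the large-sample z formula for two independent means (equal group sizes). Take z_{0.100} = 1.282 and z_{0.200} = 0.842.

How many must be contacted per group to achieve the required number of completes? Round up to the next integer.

n = 66 per group

n = (z_α + z_β)² · (σ₁² + σ₂²) / δ²
  = (1.282 + 0.842)² · (2·14² = 392) / 8.5²
  = 4.5114 · 392 / 72.25
  = 24.48
Design effect: 2.24 × 24.48 = 54.83.
Adjust for 84% response: 54.83 / 0.84 = 65.27.
Round up → n = 66 per group.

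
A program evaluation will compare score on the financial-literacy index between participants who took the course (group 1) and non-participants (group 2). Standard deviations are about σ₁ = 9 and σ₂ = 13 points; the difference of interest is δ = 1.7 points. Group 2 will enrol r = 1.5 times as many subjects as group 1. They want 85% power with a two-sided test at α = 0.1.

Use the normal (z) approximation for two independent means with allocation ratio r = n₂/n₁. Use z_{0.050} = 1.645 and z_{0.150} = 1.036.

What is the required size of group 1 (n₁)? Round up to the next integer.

n₁ = (z_{α/2} + z_β)² · (σ₁² + σ₂²/r) / δ²
   = (1.645 + 1.036)² · (9² + 13²/1.5) / 1.7²
   = 7.1878 · (81 + 112.6667) / 2.89
   = 7.1878 · 193.6667 / 2.89
   = 481.67
Round up → n₁ = 482; n₂ = r·n₁ = 1.5 × 482 = 723.

n₁ = 482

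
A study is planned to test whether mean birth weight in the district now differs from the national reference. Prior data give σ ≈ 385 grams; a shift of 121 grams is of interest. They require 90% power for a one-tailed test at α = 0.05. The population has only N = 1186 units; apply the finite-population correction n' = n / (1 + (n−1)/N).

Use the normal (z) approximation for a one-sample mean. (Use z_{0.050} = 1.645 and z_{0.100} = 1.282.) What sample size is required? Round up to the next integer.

n = 81

n = (z_α + z_β)² · σ² / δ²
  = (1.645 + 1.282)² · 385² / 121²
  = 8.5673 · 148225 / 14641
  = 86.74
Finite-population correction (N = 1186): 86.74 / (1 + (86.74 − 1)/1186) = 80.89.
Round up → n = 81.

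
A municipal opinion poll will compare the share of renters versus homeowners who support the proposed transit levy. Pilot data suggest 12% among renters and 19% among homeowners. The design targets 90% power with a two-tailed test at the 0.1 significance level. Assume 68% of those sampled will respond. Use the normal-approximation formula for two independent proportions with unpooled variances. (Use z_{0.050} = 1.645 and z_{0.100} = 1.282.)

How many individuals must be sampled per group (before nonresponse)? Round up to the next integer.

n = (z_{α/2} + z_β)² · [p₁(1−p₁) + p₂(1−p₂)] / (p₁ − p₂)²
  = (1.645 + 1.282)² · (0.12·0.88 + 0.19·0.81) / (-0.07)²
  = (2.927)² · (0.1056 + 0.1539) / 0.0049
  = 8.5673 · 0.2595 / 0.0049
  = 453.72
Adjust for 68% response: 453.72 / 0.68 = 667.23.
Round up → n = 668 per group.

n = 668 per group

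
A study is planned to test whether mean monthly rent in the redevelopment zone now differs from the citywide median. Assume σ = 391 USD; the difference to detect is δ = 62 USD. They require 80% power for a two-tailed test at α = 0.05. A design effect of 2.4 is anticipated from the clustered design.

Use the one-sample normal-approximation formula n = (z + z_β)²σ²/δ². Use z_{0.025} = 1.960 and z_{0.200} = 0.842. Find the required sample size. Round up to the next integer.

n = (z_{α/2} + z_β)² · σ² / δ²
  = (1.960 + 0.842)² · 391² / 62²
  = 7.8512 · 152881 / 3844
  = 312.25
Design effect: 2.4 × 312.25 = 749.41.
Round up → n = 750.

n = 750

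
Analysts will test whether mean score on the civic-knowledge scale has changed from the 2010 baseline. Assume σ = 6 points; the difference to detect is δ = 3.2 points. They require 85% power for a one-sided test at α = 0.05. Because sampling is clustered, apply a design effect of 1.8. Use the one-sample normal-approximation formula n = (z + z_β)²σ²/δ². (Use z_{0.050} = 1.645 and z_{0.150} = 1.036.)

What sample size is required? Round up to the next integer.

n = 46

n = (z_α + z_β)² · σ² / δ²
  = (1.645 + 1.036)² · 6² / 3.2²
  = 7.1878 · 36 / 10.24
  = 25.27
Design effect: 1.8 × 25.27 = 45.49.
Round up → n = 46.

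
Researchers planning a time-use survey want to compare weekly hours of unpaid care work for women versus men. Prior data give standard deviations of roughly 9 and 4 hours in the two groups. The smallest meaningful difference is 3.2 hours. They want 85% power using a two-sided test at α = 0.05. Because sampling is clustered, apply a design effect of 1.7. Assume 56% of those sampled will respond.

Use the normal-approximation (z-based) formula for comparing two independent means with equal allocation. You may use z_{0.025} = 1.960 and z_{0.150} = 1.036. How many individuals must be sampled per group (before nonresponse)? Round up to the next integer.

n = (z_{α/2} + z_β)² · (σ₁² + σ₂²) / δ²
  = (1.960 + 1.036)² · (9² + 4² = 97) / 3.2²
  = 8.9760 · 97 / 10.24
  = 85.03
Design effect: 1.7 × 85.03 = 144.55.
Adjust for 56% response: 144.55 / 0.56 = 258.12.
Round up → n = 259 per group.

n = 259 per group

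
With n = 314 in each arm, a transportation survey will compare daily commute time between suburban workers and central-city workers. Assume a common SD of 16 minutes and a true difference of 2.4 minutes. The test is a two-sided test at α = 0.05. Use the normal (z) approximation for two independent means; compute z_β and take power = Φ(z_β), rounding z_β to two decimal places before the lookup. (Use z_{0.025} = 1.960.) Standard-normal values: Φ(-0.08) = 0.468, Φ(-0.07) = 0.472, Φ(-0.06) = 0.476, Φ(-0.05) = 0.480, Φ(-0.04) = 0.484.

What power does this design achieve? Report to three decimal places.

z_β = δ·√(n/(σ₁²+σ₂²)) − z_{α/2}
    = 2.4 · √(314/512) − 1.960
    = 2.4 · 0.78312 − 1.960
    = 1.8795 − 1.960 = -0.0805 → -0.08
Power = Φ(-0.08) = 0.468.

Power ≈ 0.468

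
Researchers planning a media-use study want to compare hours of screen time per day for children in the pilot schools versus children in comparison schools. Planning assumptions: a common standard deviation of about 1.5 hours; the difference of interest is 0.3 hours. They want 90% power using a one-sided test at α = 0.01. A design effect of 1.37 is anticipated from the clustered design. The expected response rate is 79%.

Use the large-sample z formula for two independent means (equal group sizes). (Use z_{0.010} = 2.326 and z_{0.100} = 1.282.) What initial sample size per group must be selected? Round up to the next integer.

n = 1129 per group

n = (z_α + z_β)² · (σ₁² + σ₂²) / δ²
  = (2.326 + 1.282)² · (2·1.5² = 4.5) / 0.3²
  = 13.0177 · 4.5 / 0.09
  = 650.88
Design effect: 1.37 × 650.88 = 891.71.
Adjust for 79% response: 891.71 / 0.79 = 1128.75.
Round up → n = 1129 per group.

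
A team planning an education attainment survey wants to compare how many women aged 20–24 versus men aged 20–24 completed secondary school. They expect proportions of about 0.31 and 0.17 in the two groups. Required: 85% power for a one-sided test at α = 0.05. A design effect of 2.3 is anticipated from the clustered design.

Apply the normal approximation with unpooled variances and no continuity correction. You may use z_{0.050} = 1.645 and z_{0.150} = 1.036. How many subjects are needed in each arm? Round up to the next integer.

n = 300 per group

n = (z_α + z_β)² · [p₁(1−p₁) + p₂(1−p₂)] / (p₁ − p₂)²
  = (1.645 + 1.036)² · (0.31·0.69 + 0.17·0.83) / (0.14)²
  = (2.681)² · (0.2139 + 0.1411) / 0.0196
  = 7.1878 · 0.3550 / 0.0196
  = 130.19
Design effect: 2.3 × 130.19 = 299.43.
Round up → n = 300 per group.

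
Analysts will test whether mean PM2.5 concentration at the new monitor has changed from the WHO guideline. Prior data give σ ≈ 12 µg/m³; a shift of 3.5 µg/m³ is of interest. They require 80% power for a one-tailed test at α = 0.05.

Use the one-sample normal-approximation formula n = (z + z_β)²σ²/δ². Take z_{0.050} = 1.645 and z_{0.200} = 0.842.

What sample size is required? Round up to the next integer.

n = 73

n = (z_α + z_β)² · σ² / δ²
  = (1.645 + 0.842)² · 12² / 3.5²
  = 6.1852 · 144 / 12.25
  = 72.71
Round up → n = 73.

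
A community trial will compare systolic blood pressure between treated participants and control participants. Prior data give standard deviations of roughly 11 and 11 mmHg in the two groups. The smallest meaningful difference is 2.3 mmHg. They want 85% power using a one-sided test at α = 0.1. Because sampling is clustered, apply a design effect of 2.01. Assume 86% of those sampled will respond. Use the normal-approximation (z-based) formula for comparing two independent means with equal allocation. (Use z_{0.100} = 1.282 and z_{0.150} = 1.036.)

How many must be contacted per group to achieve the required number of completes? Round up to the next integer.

n = (z_α + z_β)² · (σ₁² + σ₂²) / δ²
  = (1.282 + 1.036)² · (11² + 11² = 242) / 2.3²
  = 5.3731 · 242 / 5.29
  = 245.80
Design effect: 2.01 × 245.80 = 494.06.
Adjust for 86% response: 494.06 / 0.86 = 574.49.
Round up → n = 575 per group.

n = 575 per group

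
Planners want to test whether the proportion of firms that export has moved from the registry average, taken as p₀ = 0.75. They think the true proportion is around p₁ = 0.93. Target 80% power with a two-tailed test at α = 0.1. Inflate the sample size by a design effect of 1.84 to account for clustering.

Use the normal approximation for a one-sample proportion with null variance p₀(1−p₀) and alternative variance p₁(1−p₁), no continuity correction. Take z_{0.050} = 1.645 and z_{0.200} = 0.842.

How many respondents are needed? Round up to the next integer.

n = [z_{α/2}·√(p₀q₀) + z_β·√(p₁q₁)]² / (p₁ − p₀)²
  = [1.645·√(0.75·0.25) + 0.842·√(0.93·0.07)]² / (0.18)²
  = [1.645·0.4330 + 0.842·0.2551]² / 0.0324
  = [0.9271]² / 0.0324
  = 26.53
Design effect: 1.84 × 26.53 = 48.82.
Round up → n = 49.

n = 49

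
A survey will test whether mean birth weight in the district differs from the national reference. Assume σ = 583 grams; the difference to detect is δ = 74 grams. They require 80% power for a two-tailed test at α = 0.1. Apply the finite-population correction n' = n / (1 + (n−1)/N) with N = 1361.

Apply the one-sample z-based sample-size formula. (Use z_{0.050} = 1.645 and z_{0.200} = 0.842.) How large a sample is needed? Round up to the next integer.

n = (z_{α/2} + z_β)² · σ² / δ²
  = (1.645 + 0.842)² · 583² / 74²
  = 6.1852 · 339889 / 5476
  = 383.91
Finite-population correction (N = 1361): 383.91 / (1 + (383.91 − 1)/1361) = 299.61.
Round up → n = 300.

n = 300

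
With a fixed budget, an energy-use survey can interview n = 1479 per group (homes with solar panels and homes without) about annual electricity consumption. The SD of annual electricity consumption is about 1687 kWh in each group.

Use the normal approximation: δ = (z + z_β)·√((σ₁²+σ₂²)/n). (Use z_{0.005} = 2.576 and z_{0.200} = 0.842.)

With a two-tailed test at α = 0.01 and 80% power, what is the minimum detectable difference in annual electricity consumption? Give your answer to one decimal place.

δ = (z_{α/2} + z_β) · √((σ₁²+σ₂²)/n)
  = (2.576 + 0.842) · √(5691938/1479)
  = 3.418 · √3848.5
  = 3.418 · 62.0363
  = 212.0401

Minimum detectable difference ≈ 212.0 kWh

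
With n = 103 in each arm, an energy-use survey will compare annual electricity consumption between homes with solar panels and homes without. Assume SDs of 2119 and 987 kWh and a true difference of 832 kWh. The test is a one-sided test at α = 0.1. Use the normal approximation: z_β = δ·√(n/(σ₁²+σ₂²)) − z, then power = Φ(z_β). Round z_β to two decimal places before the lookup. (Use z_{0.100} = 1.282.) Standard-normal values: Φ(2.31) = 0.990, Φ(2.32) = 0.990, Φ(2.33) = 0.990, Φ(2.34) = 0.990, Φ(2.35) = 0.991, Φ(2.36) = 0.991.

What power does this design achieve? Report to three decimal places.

Power ≈ 0.990

z_β = δ·√(n/(σ₁²+σ₂²)) − z_α
    = 832 · √(103/5464330) − 1.282
    = 832 · 0.00434 − 1.282
    = 3.6122 − 1.282 = 2.3302 → 2.33
Power = Φ(2.33) = 0.990.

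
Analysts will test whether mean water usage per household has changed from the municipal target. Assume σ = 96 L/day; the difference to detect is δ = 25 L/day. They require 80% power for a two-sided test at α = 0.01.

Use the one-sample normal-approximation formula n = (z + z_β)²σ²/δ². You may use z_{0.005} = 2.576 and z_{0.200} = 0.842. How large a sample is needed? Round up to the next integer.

n = (z_{α/2} + z_β)² · σ² / δ²
  = (2.576 + 0.842)² · 96² / 25²
  = 11.6827 · 9216 / 625
  = 172.27
Round up → n = 173.

n = 173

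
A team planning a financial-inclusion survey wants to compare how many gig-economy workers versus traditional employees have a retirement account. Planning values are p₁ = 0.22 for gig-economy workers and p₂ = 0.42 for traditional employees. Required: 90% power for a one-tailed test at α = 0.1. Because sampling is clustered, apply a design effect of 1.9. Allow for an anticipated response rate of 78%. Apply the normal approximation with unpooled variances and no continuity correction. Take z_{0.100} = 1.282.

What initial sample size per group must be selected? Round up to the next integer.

n = 167 per group

n = (z_α + z_β)² · [p₁(1−p₁) + p₂(1−p₂)] / (p₁ − p₂)²
  = (1.282 + 1.282)² · (0.22·0.78 + 0.42·0.58) / (-0.20)²
  = (2.564)² · (0.1716 + 0.2436) / 0.0400
  = 6.5741 · 0.4152 / 0.0400
  = 68.24
Design effect: 1.9 × 68.24 = 129.65.
Adjust for 78% response: 129.65 / 0.78 = 166.22.
Round up → n = 167 per group.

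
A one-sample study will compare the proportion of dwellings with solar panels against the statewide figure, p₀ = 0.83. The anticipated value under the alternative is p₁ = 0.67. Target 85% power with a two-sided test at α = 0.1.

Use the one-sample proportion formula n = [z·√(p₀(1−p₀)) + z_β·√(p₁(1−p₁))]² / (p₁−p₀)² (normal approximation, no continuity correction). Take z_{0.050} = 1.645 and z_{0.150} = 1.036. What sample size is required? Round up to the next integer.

n = [z_{α/2}·√(p₀q₀) + z_β·√(p₁q₁)]² / (p₁ − p₀)²
  = [1.645·√(0.83·0.17) + 1.036·√(0.67·0.33)]² / (-0.16)²
  = [1.645·0.3756 + 1.036·0.4702]² / 0.0256
  = [1.1051]² / 0.0256
  = 47.70
Round up → n = 48.

n = 48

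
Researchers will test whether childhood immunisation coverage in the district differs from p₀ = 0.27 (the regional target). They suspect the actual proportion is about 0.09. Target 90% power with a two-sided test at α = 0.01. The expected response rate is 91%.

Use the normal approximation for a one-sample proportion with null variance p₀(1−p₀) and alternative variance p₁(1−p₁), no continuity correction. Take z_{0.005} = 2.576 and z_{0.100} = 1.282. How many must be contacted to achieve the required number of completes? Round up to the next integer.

n = 78

n = [z_{α/2}·√(p₀q₀) + z_β·√(p₁q₁)]² / (p₁ − p₀)²
  = [2.576·√(0.27·0.73) + 1.282·√(0.09·0.91)]² / (-0.18)²
  = [2.576·0.4440 + 1.282·0.2862]² / 0.0324
  = [1.5105]² / 0.0324
  = 70.42
Adjust for 91% response: 70.42 / 0.91 = 77.39.
Round up → n = 78.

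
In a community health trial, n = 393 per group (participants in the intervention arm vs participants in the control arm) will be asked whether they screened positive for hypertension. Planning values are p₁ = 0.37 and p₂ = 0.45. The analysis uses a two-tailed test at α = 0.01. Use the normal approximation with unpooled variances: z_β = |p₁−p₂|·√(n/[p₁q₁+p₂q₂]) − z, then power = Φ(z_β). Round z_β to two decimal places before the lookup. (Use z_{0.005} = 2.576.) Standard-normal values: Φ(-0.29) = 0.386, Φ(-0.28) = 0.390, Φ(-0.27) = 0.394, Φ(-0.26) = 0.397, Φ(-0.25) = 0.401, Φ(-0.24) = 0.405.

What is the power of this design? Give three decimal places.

z_β = |p₁−p₂|·√(n/[p₁q₁+p₂q₂]) − z_{α/2}
    = 0.08 · √(393/0.4806) − 2.576
    = 0.08 · 28.5959 − 2.576
    = 2.2877 − 2.576 = -0.2883 → -0.29
Power = Φ(-0.29) = 0.386.

Power ≈ 0.386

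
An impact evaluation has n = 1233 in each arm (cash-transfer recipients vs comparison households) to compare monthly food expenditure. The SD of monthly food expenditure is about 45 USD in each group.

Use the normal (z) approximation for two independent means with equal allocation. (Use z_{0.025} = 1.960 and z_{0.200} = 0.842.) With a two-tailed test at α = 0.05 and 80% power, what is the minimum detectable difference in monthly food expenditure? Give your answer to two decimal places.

Minimum detectable difference ≈ 5.08 USD

δ = (z_{α/2} + z_β) · √((σ₁²+σ₂²)/n)
  = (1.960 + 0.842) · √(4050/1233)
  = 2.802 · √3.2847
  = 2.802 · 1.8124
  = 5.0783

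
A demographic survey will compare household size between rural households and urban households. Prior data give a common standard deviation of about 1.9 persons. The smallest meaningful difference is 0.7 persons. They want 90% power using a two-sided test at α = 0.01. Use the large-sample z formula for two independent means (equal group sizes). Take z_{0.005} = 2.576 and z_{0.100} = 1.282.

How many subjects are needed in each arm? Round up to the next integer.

n = 220 per group

n = (z_{α/2} + z_β)² · (σ₁² + σ₂²) / δ²
  = (2.576 + 1.282)² · (2·1.9² = 7.22) / 0.7²
  = 14.8842 · 7.22 / 0.49
  = 219.31
Round up → n = 220 per group.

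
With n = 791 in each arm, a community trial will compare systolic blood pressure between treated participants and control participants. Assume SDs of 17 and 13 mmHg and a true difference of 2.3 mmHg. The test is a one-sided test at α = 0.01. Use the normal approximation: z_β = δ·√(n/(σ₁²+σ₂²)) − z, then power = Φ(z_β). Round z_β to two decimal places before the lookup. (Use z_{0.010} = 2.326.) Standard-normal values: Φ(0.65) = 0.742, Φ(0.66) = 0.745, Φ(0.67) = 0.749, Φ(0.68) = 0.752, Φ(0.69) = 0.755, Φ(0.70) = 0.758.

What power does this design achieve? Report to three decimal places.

z_β = δ·√(n/(σ₁²+σ₂²)) − z_α
    = 2.3 · √(791/458) − 2.326
    = 2.3 · 1.31418 − 2.326
    = 3.0226 − 2.326 = 0.6966 → 0.70
Power = Φ(0.70) = 0.758.

Power ≈ 0.758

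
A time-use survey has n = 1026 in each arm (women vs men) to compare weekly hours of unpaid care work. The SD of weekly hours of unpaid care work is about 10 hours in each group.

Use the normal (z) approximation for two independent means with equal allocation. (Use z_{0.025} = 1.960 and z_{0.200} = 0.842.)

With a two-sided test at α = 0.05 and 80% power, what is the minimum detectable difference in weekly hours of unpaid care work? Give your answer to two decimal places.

δ = (z_{α/2} + z_β) · √((σ₁²+σ₂²)/n)
  = (1.960 + 0.842) · √(200/1026)
  = 2.802 · √0.19493
  = 2.802 · 0.4415
  = 1.2371

Minimum detectable difference ≈ 1.24 hours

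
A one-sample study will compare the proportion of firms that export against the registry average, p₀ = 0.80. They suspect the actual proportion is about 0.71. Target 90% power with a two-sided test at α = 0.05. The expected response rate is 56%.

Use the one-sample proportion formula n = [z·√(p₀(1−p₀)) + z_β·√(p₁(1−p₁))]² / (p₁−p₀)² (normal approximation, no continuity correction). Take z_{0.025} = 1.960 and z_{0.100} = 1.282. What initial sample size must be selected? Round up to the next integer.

n = [z_{α/2}·√(p₀q₀) + z_β·√(p₁q₁)]² / (p₁ − p₀)²
  = [1.960·√(0.80·0.20) + 1.282·√(0.71·0.29)]² / (-0.09)²
  = [1.960·0.4000 + 1.282·0.4538]² / 0.0081
  = [1.3657]² / 0.0081
  = 230.27
Adjust for 56% response: 230.27 / 0.56 = 411.20.
Round up → n = 412.

n = 412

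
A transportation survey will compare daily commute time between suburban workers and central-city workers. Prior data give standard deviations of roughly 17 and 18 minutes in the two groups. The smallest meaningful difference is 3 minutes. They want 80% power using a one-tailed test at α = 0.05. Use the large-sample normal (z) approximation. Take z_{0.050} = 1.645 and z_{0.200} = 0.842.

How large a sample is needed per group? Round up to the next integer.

n = 422 per group

n = (z_α + z_β)² · (σ₁² + σ₂²) / δ²
  = (1.645 + 0.842)² · (17² + 18² = 613) / 3²
  = 6.1852 · 613 / 9
  = 421.28
Round up → n = 422 per group.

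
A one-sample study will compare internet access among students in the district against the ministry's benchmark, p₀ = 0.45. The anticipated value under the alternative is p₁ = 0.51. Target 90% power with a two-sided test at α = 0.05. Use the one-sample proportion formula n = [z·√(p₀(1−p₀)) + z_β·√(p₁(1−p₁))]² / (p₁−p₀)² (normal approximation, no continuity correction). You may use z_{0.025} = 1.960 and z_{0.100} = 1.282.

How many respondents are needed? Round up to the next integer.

n = 726

n = [z_{α/2}·√(p₀q₀) + z_β·√(p₁q₁)]² / (p₁ − p₀)²
  = [1.960·√(0.45·0.55) + 1.282·√(0.51·0.49)]² / (0.06)²
  = [1.960·0.4975 + 1.282·0.4999]² / 0.0036
  = [1.6160]² / 0.0036
  = 725.37
Round up → n = 726.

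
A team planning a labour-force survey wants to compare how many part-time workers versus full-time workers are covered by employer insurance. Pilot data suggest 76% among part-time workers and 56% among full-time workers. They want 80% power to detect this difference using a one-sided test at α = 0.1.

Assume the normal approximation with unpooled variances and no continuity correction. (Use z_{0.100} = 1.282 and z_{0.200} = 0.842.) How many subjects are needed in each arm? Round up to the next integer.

n = (z_α + z_β)² · [p₁(1−p₁) + p₂(1−p₂)] / (p₁ − p₂)²
  = (1.282 + 0.842)² · (0.76·0.24 + 0.56·0.44) / (0.20)²
  = (2.124)² · (0.1824 + 0.2464) / 0.0400
  = 4.5114 · 0.4288 / 0.0400
  = 48.36
Round up → n = 49 per group.

n = 49 per group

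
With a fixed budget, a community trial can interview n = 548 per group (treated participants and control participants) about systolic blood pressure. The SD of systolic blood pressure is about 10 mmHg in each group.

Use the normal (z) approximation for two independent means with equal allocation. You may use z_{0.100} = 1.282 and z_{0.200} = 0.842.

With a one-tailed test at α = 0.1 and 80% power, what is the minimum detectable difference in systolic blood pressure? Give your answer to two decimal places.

δ = (z_α + z_β) · √((σ₁²+σ₂²)/n)
  = (1.282 + 0.842) · √(200/548)
  = 2.124 · √0.36496
  = 2.124 · 0.6041
  = 1.2832

Minimum detectable difference ≈ 1.28 mmHg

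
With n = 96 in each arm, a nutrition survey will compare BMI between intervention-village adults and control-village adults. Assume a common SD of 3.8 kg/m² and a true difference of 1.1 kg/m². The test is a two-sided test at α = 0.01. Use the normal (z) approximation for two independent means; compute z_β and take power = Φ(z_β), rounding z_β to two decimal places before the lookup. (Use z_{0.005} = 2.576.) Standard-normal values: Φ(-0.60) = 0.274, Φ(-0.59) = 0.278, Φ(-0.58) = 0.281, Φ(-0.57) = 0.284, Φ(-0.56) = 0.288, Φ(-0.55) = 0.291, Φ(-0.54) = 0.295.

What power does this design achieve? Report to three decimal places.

z_β = δ·√(n/(σ₁²+σ₂²)) − z_{α/2}
    = 1.1 · √(96/28.88) − 2.576
    = 1.1 · 1.82321 − 2.576
    = 2.0055 − 2.576 = -0.5705 → -0.57
Power = Φ(-0.57) = 0.284.

Power ≈ 0.284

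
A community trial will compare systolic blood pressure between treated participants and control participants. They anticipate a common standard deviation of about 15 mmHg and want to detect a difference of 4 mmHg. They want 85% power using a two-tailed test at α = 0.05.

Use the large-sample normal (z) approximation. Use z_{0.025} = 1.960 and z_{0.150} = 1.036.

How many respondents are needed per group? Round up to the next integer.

n = 253 per group

n = (z_{α/2} + z_β)² · (σ₁² + σ₂²) / δ²
  = (1.960 + 1.036)² · (2·15² = 450) / 4²
  = 8.9760 · 450 / 16
  = 252.45
Round up → n = 253 per group.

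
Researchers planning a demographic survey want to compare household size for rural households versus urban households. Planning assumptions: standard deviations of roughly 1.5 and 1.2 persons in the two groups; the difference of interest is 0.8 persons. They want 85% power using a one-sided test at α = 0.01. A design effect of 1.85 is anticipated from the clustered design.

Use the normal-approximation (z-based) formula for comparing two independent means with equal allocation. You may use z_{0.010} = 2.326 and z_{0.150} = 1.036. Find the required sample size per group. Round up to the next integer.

n = 121 per group

n = (z_α + z_β)² · (σ₁² + σ₂²) / δ²
  = (2.326 + 1.036)² · (1.5² + 1.2² = 3.69) / 0.8²
  = 11.3030 · 3.69 / 0.64
  = 65.17
Design effect: 1.85 × 65.17 = 120.56.
Round up → n = 121 per group.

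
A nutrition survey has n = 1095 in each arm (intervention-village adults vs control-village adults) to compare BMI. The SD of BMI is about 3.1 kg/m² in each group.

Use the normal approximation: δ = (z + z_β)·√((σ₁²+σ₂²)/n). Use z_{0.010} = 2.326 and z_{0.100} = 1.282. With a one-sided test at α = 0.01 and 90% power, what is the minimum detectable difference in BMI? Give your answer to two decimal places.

Minimum detectable difference ≈ 0.48 kg/m²

δ = (z_α + z_β) · √((σ₁²+σ₂²)/n)
  = (2.326 + 1.282) · √(19.22/1095)
  = 3.608 · √0.01755
  = 3.608 · 0.1325
  = 0.4780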